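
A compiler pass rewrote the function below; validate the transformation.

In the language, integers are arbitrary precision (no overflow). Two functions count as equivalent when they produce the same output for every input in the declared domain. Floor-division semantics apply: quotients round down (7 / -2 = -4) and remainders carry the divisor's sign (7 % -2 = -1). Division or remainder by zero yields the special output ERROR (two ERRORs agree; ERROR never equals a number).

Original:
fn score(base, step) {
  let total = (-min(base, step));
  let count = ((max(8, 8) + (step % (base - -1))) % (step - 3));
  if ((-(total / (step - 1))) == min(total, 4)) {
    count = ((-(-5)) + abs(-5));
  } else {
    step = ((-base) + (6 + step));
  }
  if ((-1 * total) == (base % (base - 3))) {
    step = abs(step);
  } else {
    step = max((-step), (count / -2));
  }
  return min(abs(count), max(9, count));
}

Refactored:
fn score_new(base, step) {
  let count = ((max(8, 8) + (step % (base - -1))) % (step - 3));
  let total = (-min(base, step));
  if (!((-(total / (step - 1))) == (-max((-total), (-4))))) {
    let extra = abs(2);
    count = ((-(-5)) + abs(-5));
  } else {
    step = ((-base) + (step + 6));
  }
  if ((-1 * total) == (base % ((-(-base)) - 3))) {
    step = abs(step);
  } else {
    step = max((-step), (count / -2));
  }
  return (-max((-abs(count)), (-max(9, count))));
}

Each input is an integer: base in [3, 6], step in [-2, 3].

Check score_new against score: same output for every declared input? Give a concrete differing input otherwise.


Take base=4, step=-2.
score: total := 2 | count := -4 | ((-(total / (step - 1))) == min(total, 4)): false | step := 0 | ((-1 * total) == (base % (base - 3))): false | step := 2 | result 4
score_new: count := -4 | total := 2 | (!((-(total / (step - 1))) == (-max((-total), (-4))))): true | extra := 2 | count := 10 | ((-1 * total) == (base % ((-(-base)) - 3))): false | step := 2 | result 10
4 and 10 differ, so these are not the same function on this domain.
verdict: not equivalent; witness: base=4, step=-2


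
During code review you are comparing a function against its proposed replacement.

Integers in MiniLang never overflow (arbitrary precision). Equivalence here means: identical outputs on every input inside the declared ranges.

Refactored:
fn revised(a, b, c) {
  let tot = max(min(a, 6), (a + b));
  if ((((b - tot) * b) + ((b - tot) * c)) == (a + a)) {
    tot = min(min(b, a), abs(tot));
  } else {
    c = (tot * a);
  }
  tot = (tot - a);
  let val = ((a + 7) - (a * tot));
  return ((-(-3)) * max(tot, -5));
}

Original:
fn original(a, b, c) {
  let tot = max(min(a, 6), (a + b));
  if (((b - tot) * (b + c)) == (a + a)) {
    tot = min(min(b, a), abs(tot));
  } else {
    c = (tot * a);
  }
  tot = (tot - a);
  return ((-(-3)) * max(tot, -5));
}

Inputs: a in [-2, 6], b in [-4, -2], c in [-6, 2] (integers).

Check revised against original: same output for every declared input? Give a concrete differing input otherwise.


Differences: constant usage differs, plus arithmetic usage differs, plus local variable names differ, plus statement counts differ — yet all 243 inputs agree.
verdict: equivalent


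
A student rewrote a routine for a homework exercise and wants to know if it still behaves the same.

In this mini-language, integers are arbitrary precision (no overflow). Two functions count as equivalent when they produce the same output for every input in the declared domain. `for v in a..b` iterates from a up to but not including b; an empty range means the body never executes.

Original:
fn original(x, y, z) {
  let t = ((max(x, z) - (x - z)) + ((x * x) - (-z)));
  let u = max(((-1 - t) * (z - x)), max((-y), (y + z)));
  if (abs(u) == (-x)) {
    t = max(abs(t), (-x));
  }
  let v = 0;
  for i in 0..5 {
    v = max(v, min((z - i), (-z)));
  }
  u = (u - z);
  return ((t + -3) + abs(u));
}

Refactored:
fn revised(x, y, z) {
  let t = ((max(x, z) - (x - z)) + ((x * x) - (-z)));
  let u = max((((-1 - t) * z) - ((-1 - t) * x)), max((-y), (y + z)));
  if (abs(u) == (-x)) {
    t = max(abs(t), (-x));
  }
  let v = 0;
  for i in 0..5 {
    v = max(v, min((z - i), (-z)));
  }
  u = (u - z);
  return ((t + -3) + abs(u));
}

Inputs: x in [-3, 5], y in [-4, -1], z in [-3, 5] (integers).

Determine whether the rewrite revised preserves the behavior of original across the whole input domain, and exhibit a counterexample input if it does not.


The two versions differ — the changes include constant usage differs; arithmetic usage differs.
One worked example (x=3, y=-3, z=5) — original: t=21, then u=3, then (abs(u) == (-x)) is false, then v=0, then (i=0), then v=0, then (i=1), then v=0, then (i=2), then v=0, then (i=3), then v=0, then (i=4), then v=0, then u=-2, then returns 20; revised: t=21, then u=3, then (abs(u) == (-x)) is false, then v=0, then (i=0), then v=0, then (i=1), then v=0, then (i=2), then v=0, then (i=3), then v=0, then (i=4), then v=0, then u=-2, then returns 20; agreement on 20.
An exhaustive pass over the 324 declared inputs shows identical outputs.
verdict: equivalent


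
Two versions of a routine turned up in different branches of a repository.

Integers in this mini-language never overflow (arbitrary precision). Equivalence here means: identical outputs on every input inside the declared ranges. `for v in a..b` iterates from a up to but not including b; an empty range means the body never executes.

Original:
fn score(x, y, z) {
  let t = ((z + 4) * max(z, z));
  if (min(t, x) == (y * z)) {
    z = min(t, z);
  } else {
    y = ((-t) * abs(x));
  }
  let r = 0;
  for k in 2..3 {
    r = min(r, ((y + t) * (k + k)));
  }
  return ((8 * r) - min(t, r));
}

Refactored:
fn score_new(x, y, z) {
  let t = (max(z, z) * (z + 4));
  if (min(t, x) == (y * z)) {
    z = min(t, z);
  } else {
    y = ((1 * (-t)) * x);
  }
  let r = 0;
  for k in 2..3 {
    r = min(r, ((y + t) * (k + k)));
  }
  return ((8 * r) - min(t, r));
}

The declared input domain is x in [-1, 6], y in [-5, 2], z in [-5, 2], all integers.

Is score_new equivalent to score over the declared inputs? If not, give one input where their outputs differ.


These are not equivalent — on x=-1, y=-5, z=-3 the outputs split (3 vs -168).
score: t=-3, then (min(t, x) == (y * z)) is false, then y=3, then r=0, then (k=2), then r=0, then returns 3
score_new: t=-3, then (min(t, x) == (y * z)) is false, then y=-3, then r=0, then (k=2), then r=-24, then returns -168
verdict: not equivalent; witness: x=-1, y=-5, z=-3


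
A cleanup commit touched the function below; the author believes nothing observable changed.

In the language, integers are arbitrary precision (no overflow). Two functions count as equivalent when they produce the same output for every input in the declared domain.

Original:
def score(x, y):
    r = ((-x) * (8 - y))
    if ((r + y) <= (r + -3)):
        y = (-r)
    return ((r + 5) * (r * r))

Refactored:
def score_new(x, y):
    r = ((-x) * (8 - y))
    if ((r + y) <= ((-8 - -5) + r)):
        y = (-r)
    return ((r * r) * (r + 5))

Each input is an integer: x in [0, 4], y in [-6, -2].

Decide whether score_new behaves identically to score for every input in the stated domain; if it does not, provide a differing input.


Reading the diff, among the changes: constant usage differs, arithmetic usage differs.
As a probe, take x=2, y=-6: score runs r becomes -28; next ((r + y) <= (r + -3)) evaluates to true; next y becomes 28; next final value -18032; score_new runs r becomes -28; next ((r + y) <= ((-8 - -5) + r)) evaluates to true; next y becomes 28; next final value -18032; both end at -18032.
An exhaustive pass over the 25 declared inputs shows identical outputs.
verdict: equivalent


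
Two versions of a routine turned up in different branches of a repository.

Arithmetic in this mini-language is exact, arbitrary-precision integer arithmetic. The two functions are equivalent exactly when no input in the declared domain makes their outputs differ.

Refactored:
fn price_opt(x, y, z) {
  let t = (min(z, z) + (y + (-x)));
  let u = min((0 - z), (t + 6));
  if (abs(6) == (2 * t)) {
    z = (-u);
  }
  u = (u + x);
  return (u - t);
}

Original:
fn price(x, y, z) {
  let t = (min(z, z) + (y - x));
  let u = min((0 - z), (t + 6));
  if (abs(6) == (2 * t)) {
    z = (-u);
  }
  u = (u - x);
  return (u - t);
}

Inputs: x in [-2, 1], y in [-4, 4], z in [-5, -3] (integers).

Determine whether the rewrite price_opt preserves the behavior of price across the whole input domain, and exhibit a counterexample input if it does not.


Evaluate both at x=-2, y=-4, z=-5.
price: t=-7, then u=-1, then (abs(6) == (2 * t)) is false, then u=1, then returns 8
price_opt: t=-7, then u=-1, then (abs(6) == (2 * t)) is false, then u=-3, then returns 4
8 against 4: the behavior changed.
verdict: not equivalent; witness: x=-2, y=-4, z=-5


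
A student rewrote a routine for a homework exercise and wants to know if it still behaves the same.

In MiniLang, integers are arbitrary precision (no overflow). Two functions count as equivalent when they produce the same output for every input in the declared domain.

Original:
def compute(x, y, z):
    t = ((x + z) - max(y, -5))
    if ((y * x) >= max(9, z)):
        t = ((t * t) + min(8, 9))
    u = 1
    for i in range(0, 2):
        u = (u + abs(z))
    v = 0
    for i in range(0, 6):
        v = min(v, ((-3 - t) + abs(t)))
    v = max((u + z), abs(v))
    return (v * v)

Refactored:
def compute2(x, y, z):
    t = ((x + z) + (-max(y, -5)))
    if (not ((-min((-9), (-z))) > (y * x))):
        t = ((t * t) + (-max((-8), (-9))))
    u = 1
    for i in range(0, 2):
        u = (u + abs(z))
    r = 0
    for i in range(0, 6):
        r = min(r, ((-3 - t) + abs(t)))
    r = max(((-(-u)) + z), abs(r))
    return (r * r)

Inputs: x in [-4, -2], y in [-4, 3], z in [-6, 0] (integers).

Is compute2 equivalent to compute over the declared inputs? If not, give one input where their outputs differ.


Behavior is preserved: although comparison usage differs; arithmetic usage differs; boolean connective usage differs; local variable names differ, the outputs never diverge.
As a probe, take x=-4, y=2, z=-4: compute runs t becomes -10; next ((y * x) >= max(9, z)) evaluates to false; next u becomes 1; next at i=0:; next u becomes 5; next at i=1:; next u becomes 9; next v becomes 0; next at i=0:; next v becomes 0; next at i=1:; next v becomes 0; next at i=2:; next v becomes 0; next at i=3:; next v becomes 0; next at i=4:; next v becomes 0; next at i=5:; next v becomes 0; next v becomes 5; next final value 25; compute2 runs t becomes -10; next (not ((-min((-9), (-z))) > (y * x))) evaluates to false; next u becomes 1; next at i=0:; next u becomes 5; next at i=1:; next u becomes 9; next r becomes 0; next at i=0:; next r becomes 0; next at i=1:; next r becomes 0; next at i=2:; next r becomes 0; next at i=3:; next r becomes 0; next at i=4:; next r becomes 0; next at i=5:; next r becomes 0; next r becomes 5; next final value 25; both end at 25.
An exhaustive pass over the 168 declared inputs shows identical outputs.
verdict: equivalent


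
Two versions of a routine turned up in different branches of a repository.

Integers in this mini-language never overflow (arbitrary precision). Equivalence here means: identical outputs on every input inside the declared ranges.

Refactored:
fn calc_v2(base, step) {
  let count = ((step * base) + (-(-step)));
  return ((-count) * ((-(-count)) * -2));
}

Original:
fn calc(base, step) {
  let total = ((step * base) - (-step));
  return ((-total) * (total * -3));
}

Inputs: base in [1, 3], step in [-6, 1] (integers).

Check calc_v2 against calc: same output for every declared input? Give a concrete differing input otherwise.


The rewrite breaks on base=1, step=-6, where the results are 432 and 288.
calc: total := -12 | result 432
calc_v2: count := -12 | result 288
verdict: not equivalent; witness: base=1, step=-6


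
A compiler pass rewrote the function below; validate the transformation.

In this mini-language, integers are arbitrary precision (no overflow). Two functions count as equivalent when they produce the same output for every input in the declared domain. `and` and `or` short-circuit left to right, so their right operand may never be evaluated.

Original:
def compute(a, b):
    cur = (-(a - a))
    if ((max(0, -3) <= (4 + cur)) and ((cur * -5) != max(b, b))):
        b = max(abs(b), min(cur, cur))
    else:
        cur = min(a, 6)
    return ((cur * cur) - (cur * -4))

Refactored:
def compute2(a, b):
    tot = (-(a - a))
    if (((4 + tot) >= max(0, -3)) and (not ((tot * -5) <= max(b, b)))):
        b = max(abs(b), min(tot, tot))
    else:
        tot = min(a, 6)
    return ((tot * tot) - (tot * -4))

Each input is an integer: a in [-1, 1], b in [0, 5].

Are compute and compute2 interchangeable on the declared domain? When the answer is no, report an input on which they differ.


Consider the input a=-1, b=1.
compute: cur = 0; ((max(0, -3) <= (4 + cur)) and ((cur * -5) != max(b, b))) -> true; b = 1; return 0
compute2: tot = 0; (((4 + tot) >= max(0, -3)) and (not ((tot * -5) <= max(b, b)))) -> false; tot = -1; return -3
0 != -3, so the rewrite changes behavior.
verdict: not equivalent; witness: a=-1, b=1


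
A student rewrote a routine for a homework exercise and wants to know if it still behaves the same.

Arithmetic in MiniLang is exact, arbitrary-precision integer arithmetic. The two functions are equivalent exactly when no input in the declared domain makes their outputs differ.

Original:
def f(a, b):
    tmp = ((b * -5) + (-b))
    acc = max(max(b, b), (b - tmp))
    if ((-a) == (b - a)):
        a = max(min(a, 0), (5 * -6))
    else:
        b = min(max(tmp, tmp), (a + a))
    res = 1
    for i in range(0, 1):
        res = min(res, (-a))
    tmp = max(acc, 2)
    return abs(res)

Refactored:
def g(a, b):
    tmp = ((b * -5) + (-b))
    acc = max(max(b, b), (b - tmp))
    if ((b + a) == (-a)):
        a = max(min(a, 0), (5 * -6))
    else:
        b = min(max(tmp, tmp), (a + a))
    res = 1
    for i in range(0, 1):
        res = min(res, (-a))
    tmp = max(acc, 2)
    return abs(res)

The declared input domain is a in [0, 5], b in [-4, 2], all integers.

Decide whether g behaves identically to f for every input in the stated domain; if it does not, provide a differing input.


The rewrite breaks on a=1, b=-2, where the results are 1 and 0.
f: tmp becomes 12; next acc becomes -2; next ((-a) == (b - a)) evaluates to false; next b becomes 2; next res becomes 1; next at i=0:; next res becomes -1; next tmp becomes 2; next final value 1
g: tmp becomes 12; next acc becomes -2; next ((b + a) == (-a)) evaluates to true; next a becomes 0; next res becomes 1; next at i=0:; next res becomes 0; next tmp becomes 2; next final value 0
verdict: not equivalent; witness: a=1, b=-2


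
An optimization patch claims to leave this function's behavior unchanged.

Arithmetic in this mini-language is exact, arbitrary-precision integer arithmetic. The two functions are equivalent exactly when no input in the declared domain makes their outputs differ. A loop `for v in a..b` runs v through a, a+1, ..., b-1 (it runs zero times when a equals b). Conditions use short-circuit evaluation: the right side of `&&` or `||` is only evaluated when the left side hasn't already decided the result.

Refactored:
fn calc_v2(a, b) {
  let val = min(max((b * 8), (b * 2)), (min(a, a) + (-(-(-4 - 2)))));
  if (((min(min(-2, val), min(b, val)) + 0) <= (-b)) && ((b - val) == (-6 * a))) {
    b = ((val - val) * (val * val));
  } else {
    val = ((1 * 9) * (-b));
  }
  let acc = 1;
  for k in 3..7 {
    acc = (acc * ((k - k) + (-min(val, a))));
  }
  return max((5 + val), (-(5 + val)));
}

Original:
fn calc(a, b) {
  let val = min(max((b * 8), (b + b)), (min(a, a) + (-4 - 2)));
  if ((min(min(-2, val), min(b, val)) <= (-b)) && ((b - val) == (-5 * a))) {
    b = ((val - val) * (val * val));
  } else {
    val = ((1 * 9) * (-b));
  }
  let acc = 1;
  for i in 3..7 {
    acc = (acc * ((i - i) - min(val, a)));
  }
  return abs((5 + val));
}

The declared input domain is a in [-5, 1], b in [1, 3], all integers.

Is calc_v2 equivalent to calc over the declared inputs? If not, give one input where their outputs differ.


Consider the input a=-2, b=2.
calc: val becomes -8; next ((min(min(-2, val), min(b, val)) <= (-b)) && ((b - val) == (-5 * a))) evaluates to true; next b becomes 0; next acc becomes 1; next at i=3:; next acc becomes 8; next at i=4:; next acc becomes 64; next at i=5:; next acc becomes 512; next at i=6:; next acc becomes 4096; next final value 3
calc_v2: val becomes -8; next (((min(min(-2, val), min(b, val)) + 0) <= (-b)) && ((b - val) == (-6 * a))) evaluates to false; next val becomes -18; next acc becomes 1; next at k=3:; next acc becomes 18; next at k=4:; next acc becomes 324; next at k=5:; next acc becomes 5832; next at k=6:; next acc becomes 104976; next final value 13
3 != 13, so the rewrite changes behavior.
verdict: not equivalent; witness: a=-2, b=2


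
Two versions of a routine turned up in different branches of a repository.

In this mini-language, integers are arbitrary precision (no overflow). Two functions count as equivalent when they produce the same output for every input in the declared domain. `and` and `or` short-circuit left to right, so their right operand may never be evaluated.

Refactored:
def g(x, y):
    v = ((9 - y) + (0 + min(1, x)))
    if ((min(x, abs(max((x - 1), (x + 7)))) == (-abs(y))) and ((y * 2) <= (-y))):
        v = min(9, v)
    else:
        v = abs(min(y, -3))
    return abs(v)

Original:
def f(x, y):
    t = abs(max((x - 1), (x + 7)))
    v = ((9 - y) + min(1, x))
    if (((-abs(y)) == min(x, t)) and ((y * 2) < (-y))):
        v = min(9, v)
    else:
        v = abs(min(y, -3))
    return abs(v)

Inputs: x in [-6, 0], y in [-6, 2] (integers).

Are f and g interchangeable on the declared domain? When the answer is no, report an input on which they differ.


These are not equivalent — on x=0, y=0 the outputs split (3 vs 9).
f: t := 7 | v := 9 | (((-abs(y)) == min(x, t)) and ((y * 2) < (-y))): false | v := 3 | result 3
g: v := 9 | ((min(x, abs(max((x - 1), (x + 7)))) == (-abs(y))) and ((y * 2) <= (-y))): true | v := 9 | result 9
verdict: not equivalent; witness: x=0, y=0


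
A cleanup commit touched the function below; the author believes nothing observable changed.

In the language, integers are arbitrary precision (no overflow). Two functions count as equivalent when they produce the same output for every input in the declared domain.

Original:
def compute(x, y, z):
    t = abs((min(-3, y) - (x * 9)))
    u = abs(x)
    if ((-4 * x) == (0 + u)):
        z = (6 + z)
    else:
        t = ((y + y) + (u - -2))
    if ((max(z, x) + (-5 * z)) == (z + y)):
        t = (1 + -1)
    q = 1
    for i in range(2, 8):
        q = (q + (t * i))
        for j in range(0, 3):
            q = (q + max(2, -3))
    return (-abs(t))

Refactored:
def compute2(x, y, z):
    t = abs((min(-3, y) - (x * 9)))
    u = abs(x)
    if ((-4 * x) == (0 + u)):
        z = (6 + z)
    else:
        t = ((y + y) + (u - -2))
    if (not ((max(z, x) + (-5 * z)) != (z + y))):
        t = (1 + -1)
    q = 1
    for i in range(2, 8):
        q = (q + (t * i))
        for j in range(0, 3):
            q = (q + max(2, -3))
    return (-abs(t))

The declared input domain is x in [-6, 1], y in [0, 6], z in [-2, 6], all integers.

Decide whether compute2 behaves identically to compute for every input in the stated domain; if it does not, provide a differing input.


Side by side, the visible changes include: comparison usage differs; boolean connective usage differs.
As a probe, take x=-4, y=1, z=3: compute runs t = 33; u = 4; ((-4 * x) == (0 + u)) -> false; t = 8; ((max(z, x) + (-5 * z)) == (z + y)) -> false; q = 1; [i=2]; q = 17; [j=0]; q = 19; [j=1]; q = 21; [j=2]; q = 23; [i=3]; q = 47; [j=0]; q = 49; [j=1]; q = 51; [j=2]; q = 53; [i=4]; q = 85; [j=0]; q = 87; [j=1]; q = 89; [j=2]; q = 91; [i=5]; q = 131; [j=0]; q = 133; [j=1]; q = 135; [j=2]; q = 137; [i=6]; q = 185; [j=0]; q = 187; [j=1]; q = 189; [j=2]; q = 191; [i=7]; q = 247; [j=0]; q = 249; [j=1]; q = 251; [j=2]; q = 253; return -8; compute2 runs t = 33; u = 4; ((-4 * x) == (0 + u)) -> false; t = 8; (not ((max(z, x) + (-5 * z)) != (z + y))) -> false; q = 1; [i=2]; q = 17; [j=0]; q = 19; [j=1]; q = 21; [j=2]; q = 23; [i=3]; q = 47; [j=0]; q = 49; [j=1]; q = 51; [j=2]; q = 53; [i=4]; q = 85; [j=0]; q = 87; [j=1]; q = 89; [j=2]; q = 91; [i=5]; q = 131; [j=0]; q = 133; [j=1]; q = 135; [j=2]; q = 137; [i=6]; q = 185; [j=0]; q = 187; [j=1]; q = 189; [j=2]; q = 191; [i=7]; q = 247; [j=0]; q = 249; [j=1]; q = 251; [j=2]; q = 253; return -8; both end at -8.
Sweeping the whole domain (504 inputs) finds no disagreement.
verdict: equivalent


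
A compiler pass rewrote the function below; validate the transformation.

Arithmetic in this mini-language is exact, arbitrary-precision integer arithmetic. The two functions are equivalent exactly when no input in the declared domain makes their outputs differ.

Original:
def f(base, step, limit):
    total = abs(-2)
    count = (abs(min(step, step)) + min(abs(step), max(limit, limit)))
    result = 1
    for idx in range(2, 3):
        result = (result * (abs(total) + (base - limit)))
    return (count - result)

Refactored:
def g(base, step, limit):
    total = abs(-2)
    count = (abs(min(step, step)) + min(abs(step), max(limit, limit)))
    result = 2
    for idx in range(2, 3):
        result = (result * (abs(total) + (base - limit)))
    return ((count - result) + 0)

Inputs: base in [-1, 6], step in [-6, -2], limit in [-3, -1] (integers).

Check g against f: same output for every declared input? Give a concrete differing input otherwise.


Try base=-1, step=-6, limit=-3.
f: total becomes 2; next count becomes 3; next result becomes 1; next at idx=2:; next result becomes 4; next final value -1
g: total becomes 2; next count becomes 3; next result becomes 2; next at idx=2:; next result becomes 8; next final value -5
-1 against -5: the behavior changed.
verdict: not equivalent; witness: base=-1, step=-6, limit=-3


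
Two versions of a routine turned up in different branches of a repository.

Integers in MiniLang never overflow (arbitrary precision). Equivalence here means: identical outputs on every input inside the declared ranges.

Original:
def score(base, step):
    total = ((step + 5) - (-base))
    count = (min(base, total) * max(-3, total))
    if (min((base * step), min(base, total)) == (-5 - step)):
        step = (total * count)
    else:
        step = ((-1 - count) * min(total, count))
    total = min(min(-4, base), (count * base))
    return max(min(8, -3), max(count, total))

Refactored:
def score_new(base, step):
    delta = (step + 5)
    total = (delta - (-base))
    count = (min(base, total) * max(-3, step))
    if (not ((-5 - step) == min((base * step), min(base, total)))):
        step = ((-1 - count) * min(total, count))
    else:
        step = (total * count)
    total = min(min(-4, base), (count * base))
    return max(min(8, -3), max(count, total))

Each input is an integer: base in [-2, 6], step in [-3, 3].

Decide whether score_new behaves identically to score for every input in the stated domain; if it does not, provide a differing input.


Consider the input base=-2, step=-3.
score: total becomes 0; next count becomes 0; next (min((base * step), min(base, total)) == (-5 - step)) evaluates to true; next step becomes 0; next total becomes -4; next final value 0
score_new: delta becomes 2; next total becomes 0; next count becomes 6; next (not ((-5 - step) == min((base * step), min(base, total)))) evaluates to false; next step becomes 0; next total becomes -12; next final value 6
0 and 6 differ, so these are not the same function on this domain.
verdict: not equivalent; witness: base=-2, step=-3


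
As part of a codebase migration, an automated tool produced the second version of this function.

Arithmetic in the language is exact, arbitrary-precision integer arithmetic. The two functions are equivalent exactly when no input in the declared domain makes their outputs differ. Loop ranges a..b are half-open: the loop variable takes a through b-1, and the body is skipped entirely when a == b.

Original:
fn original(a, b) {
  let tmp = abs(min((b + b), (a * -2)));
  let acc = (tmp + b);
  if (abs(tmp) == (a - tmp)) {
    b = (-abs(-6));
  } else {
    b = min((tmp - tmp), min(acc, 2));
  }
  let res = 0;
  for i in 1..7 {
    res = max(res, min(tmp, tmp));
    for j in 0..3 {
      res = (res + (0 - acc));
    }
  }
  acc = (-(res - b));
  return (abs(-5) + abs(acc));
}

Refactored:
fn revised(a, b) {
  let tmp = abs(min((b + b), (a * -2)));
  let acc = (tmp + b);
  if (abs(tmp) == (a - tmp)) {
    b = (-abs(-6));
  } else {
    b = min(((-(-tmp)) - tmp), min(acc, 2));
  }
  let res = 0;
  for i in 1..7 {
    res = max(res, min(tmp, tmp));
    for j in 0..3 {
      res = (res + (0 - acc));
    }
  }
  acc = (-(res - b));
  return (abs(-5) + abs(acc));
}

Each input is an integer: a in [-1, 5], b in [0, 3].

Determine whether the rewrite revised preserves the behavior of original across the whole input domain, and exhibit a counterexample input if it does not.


This is a faithful refactor — same computation, different form, but the computed results match everywhere.
Spot check at a=1, b=0 — original: tmp = 2; acc = 2; (abs(tmp) == (a - tmp)) -> false; b = 0; res = 0; [i=1]; res = 2; [j=0]; res = 0; [j=1]; res = -2; [j=2]; res = -4; [i=2]; res = 2; [j=0]; res = 0; [j=1]; res = -2; [j=2]; res = -4; [i=3]; res = 2; [j=0]; res = 0; [j=1]; res = -2; [j=2]; res = -4; [i=4]; res = 2; [j=0]; res = 0; [j=1]; res = -2; [j=2]; res = -4; [i=5]; res = 2; [j=0]; res = 0; [j=1]; res = -2; [j=2]; res = -4; [i=6]; res = 2; [j=0]; res = 0; [j=1]; res = -2; [j=2]; res = -4; acc = 4; return 9. revised: tmp = 2; acc = 2; (abs(tmp) == (a - tmp)) -> false; b = 0; res = 0; [i=1]; res = 2; [j=0]; res = 0; [j=1]; res = -2; [j=2]; res = -4; [i=2]; res = 2; [j=0]; res = 0; [j=1]; res = -2; [j=2]; res = -4; [i=3]; res = 2; [j=0]; res = 0; [j=1]; res = -2; [j=2]; res = -4; [i=4]; res = 2; [j=0]; res = 0; [j=1]; res = -2; [j=2]; res = -4; [i=5]; res = 2; [j=0]; res = 0; [j=1]; res = -2; [j=2]; res = -4; [i=6]; res = 2; [j=0]; res = 0; [j=1]; res = -2; [j=2]; res = -4; acc = 4; return 9. Both give 9.
Sweeping the whole domain (28 inputs) finds no disagreement.
verdict: equivalent


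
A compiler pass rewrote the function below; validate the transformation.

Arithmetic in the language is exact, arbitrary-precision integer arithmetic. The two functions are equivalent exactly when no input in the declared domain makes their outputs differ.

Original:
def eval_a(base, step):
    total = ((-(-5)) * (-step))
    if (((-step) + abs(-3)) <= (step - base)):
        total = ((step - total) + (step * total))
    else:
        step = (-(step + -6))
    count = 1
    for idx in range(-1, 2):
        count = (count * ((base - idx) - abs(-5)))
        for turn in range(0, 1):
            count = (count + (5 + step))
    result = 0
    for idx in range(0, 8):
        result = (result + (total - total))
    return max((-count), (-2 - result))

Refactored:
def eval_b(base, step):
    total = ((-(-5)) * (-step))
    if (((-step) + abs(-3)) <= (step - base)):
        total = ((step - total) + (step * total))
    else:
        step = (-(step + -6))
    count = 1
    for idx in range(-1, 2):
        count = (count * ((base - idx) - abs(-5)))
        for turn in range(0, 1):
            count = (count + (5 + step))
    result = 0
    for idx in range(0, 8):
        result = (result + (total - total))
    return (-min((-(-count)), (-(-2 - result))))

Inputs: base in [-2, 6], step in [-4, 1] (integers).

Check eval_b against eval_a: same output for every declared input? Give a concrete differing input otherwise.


Reading the diff, among the changes: min/max/abs usage differs.
As a probe, take base=5, step=-4: eval_a runs total := 20 | (((-step) + abs(-3)) <= (step - base)): false | step := 10 | count := 1 | iter idx=-1: | count := 1 | iter turn=0: | count := 16 | iter idx=0: | count := 0 | iter turn=0: | count := 15 | iter idx=1: | count := -15 | iter turn=0: | count := 0 | result := 0 | iter idx=0: | result := 0 | iter idx=1: | result := 0 | iter idx=2: | result := 0 | iter idx=3: | result := 0 | iter idx=4: | result := 0 | iter idx=5: | result := 0 | iter idx=6: | result := 0 | iter idx=7: | result := 0 | result 0; eval_b runs total := 20 | (((-step) + abs(-3)) <= (step - base)): false | step := 10 | count := 1 | iter idx=-1: | count := 1 | iter turn=0: | count := 16 | iter idx=0: | count := 0 | iter turn=0: | count := 15 | iter idx=1: | count := -15 | iter turn=0: | count := 0 | result := 0 | iter idx=0: | result := 0 | iter idx=1: | result := 0 | iter idx=2: | result := 0 | iter idx=3: | result := 0 | iter idx=4: | result := 0 | iter idx=5: | result := 0 | iter idx=6: | result := 0 | iter idx=7: | result := 0 | result 0; both end at 0.
An exhaustive pass over the 54 declared inputs shows identical outputs.
verdict: equivalent


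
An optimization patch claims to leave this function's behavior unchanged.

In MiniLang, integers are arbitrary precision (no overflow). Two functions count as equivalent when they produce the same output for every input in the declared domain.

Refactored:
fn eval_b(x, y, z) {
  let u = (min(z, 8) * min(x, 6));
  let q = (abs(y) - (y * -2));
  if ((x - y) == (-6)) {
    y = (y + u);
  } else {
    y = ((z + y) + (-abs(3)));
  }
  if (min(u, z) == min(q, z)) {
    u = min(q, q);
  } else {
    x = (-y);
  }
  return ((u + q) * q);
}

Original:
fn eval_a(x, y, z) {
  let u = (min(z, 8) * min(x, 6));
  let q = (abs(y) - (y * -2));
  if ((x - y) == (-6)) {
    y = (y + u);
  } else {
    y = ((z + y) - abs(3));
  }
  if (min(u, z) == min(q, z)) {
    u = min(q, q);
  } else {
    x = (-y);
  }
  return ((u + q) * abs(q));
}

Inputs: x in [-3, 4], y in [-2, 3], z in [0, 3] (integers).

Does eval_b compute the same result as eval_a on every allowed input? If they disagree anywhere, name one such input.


There is a counterexample at x=-3, y=-2, z=0: -4 on one side, 4 on the other.
eval_a: u=0, then q=-2, then ((x - y) == (-6)) is false, then y=-5, then (min(u, z) == min(q, z)) is false, then x=5, then returns -4
eval_b: u=0, then q=-2, then ((x - y) == (-6)) is false, then y=-5, then (min(u, z) == min(q, z)) is false, then x=5, then returns 4
verdict: not equivalent; witness: x=-3, y=-2, z=0


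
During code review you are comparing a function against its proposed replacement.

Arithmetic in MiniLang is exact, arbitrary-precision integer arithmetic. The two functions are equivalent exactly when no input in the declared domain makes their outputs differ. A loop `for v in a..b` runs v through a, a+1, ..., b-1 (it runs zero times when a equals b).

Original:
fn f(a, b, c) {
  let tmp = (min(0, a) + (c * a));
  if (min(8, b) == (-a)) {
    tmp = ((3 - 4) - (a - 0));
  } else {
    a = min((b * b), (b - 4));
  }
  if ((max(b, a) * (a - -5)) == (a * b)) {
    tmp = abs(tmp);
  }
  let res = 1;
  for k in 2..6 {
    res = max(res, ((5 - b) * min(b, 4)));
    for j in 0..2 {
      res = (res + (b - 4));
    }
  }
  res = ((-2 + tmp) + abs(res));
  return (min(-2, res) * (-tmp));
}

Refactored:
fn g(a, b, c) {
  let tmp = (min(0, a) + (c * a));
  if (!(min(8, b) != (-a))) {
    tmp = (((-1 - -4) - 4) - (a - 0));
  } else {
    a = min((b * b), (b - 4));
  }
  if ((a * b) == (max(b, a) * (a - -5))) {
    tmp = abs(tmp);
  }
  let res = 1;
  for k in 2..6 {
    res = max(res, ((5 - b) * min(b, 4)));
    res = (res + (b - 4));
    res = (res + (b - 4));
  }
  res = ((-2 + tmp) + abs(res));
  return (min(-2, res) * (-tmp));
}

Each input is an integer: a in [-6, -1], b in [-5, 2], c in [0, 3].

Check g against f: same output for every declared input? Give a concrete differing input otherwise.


Changes here: arithmetic usage differs, plus local variable names differ, plus comparison usage differs, plus constant usage differs, plus loop structure differs, plus boolean connective usage differs; the full 192-point sweep finds no disagreement.
verdict: equivalent


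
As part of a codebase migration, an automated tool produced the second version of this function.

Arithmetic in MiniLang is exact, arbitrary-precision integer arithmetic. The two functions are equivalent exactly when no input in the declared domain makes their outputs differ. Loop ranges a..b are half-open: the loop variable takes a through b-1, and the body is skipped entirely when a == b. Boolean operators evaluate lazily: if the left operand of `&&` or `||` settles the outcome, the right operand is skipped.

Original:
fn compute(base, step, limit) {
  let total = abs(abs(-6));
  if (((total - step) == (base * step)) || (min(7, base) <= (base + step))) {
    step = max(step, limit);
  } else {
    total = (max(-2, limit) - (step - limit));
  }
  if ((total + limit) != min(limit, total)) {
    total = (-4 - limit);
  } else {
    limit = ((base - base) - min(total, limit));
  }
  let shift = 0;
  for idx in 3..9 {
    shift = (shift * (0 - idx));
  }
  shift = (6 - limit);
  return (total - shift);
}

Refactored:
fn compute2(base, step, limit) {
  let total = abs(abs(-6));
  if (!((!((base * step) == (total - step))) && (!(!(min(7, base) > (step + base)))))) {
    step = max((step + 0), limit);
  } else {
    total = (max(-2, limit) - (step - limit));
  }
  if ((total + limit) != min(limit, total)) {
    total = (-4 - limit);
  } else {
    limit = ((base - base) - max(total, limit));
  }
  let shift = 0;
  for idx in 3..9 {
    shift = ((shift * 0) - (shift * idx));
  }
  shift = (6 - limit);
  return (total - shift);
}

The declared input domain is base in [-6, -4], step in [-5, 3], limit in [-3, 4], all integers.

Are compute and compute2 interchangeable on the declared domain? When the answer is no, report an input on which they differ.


The rewrite breaks on base=-6, step=-5, limit=-3, where the results are -3 and -6.
compute: total becomes 6; next (((total - step) == (base * step)) || (min(7, base) <= (base + step))) evaluates to false; next total becomes 0; next ((total + limit) != min(limit, total)) evaluates to false; next limit becomes 3; next shift becomes 0; next at idx=3:; next shift becomes 0; next at idx=4:; next shift becomes 0; next at idx=5:; next shift becomes 0; next at idx=6:; next shift becomes 0; next at idx=7:; next shift becomes 0; next at idx=8:; next shift becomes 0; next shift becomes 3; next final value -3
compute2: total becomes 6; next (!((!((base * step) == (total - step))) && (!(!(min(7, base) > (step + base)))))) evaluates to false; next total becomes 0; next ((total + limit) != min(limit, total)) evaluates to false; next limit becomes 0; next shift becomes 0; next at idx=3:; next shift becomes 0; next at idx=4:; next shift becomes 0; next at idx=5:; next shift becomes 0; next at idx=6:; next shift becomes 0; next at idx=7:; next shift becomes 0; next at idx=8:; next shift becomes 0; next shift becomes 6; next final value -6
verdict: not equivalent; witness: base=-6, step=-5, limit=-3


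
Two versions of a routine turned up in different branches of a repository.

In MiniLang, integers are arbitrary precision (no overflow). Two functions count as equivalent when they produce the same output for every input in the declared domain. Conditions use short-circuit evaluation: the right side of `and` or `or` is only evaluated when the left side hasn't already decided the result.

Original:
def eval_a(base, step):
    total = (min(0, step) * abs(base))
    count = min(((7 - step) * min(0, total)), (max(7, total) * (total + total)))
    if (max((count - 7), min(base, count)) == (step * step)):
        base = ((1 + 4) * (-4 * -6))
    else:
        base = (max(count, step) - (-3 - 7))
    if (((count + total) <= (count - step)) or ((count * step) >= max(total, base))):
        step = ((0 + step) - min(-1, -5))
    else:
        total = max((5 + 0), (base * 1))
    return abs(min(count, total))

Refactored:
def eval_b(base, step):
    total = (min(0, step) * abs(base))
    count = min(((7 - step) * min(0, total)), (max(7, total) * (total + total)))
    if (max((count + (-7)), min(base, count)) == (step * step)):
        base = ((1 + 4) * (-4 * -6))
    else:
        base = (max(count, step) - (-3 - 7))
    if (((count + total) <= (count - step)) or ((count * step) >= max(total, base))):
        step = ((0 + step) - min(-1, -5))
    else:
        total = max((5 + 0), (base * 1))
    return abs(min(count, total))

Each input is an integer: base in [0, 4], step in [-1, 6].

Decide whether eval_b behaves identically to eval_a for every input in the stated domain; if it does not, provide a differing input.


This is a faithful refactor — arithmetic usage differs, but the computed results match everywhere.
Spot check at base=3, step=3 — eval_a: total := 0 | count := 0 | (max((count - 7), min(base, count)) == (step * step)): false | base := 13 | (((count + total) <= (count - step)) or ((count * step) >= max(total, base))): false | total := 13 | result 0. eval_b: total := 0 | count := 0 | (max((count + (-7)), min(base, count)) == (step * step)): false | base := 13 | (((count + total) <= (count - step)) or ((count * step) >= max(total, base))): false | total := 13 | result 0. Both give 0.
Across all 40 domain points the two functions coincide.
verdict: equivalent


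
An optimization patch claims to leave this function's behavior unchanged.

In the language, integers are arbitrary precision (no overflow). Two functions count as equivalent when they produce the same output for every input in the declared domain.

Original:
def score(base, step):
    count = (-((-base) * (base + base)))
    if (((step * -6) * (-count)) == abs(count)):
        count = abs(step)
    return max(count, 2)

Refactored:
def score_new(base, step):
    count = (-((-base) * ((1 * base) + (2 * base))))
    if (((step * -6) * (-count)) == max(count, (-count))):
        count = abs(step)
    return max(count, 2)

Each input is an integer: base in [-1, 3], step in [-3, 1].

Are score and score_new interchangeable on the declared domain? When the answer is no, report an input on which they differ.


base=-1, step=-3 yields 2 from score but 3 from score_new.
verdict: not equivalent; witness: base=-1, step=-3


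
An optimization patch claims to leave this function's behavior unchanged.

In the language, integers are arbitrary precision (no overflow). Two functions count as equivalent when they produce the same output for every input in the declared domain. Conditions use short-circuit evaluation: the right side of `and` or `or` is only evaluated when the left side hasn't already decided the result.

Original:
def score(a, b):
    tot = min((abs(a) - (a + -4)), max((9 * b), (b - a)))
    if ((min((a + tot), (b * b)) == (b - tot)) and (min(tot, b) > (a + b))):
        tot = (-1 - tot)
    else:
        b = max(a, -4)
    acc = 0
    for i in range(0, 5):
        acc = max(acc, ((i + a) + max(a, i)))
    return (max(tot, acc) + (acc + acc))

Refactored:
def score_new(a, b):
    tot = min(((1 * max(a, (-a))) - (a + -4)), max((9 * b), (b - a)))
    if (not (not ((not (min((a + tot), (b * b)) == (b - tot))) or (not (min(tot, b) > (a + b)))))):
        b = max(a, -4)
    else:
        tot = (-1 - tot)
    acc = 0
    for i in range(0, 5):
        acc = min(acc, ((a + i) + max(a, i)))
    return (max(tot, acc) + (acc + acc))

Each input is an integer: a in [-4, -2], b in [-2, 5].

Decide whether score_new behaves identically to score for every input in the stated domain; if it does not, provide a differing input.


Try a=-4, b=-2.
score: tot=2, then ((min((a + tot), (b * b)) == (b - tot)) and (min(tot, b) > (a + b))) is false, then b=-4, then acc=0, then (i=0), then acc=0, then (i=1), then acc=0, then (i=2), then acc=0, then (i=3), then acc=2, then (i=4), then acc=4, then returns 12
score_new: tot=2, then (not (not ((not (min((a + tot), (b * b)) == (b - tot))) or (not (min(tot, b) > (a + b)))))) is true, then b=-4, then acc=0, then (i=0), then acc=-4, then (i=1), then acc=-4, then (i=2), then acc=-4, then (i=3), then acc=-4, then (i=4), then acc=-4, then returns -6
12 against -6: the behavior changed.
verdict: not equivalent; witness: a=-4, b=-2


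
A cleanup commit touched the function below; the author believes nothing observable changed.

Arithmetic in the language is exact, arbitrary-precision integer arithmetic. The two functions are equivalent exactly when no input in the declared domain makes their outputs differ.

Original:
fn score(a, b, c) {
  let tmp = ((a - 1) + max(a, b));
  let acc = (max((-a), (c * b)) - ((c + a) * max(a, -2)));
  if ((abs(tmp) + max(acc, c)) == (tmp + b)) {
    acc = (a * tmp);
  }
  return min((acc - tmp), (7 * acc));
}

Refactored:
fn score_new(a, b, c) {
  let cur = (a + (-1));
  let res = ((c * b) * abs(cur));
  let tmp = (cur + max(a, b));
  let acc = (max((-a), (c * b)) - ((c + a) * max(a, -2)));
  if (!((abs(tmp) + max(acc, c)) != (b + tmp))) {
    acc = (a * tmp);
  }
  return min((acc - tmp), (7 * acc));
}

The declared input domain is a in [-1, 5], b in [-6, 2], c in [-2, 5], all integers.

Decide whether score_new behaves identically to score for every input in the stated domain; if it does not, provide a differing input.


Equivalent — the differences include boolean connective usage differs; and statement counts differ; and local variable names differ; and comparison usage differs; and min/max/abs usage differs; and arithmetic usage differs, yet no declared input distinguishes the two.
As a probe, take a=5, b=-3, c=4: score runs tmp = 9; acc = -50; ((abs(tmp) + max(acc, c)) == (tmp + b)) -> false; return -350; score_new runs cur = 4; res = -48; tmp = 9; acc = -50; (!((abs(tmp) + max(acc, c)) != (b + tmp))) -> false; return -350; both end at -350.
Across all 504 domain points the two functions coincide.
verdict: equivalent
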